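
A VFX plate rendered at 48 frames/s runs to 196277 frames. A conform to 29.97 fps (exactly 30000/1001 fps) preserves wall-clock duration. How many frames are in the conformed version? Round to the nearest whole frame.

Frames at target rate = 196277 × (30000/1001) / (48) = 122673125/1001 ≈ 122550.574.
Nearest whole frame: 122551.

122551 frames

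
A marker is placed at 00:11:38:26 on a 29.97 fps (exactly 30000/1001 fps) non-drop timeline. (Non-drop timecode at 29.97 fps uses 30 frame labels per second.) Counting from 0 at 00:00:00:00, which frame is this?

20966

Total seconds to the label: (0 × 3600 + 11 × 60 + 38) = 698.
Frame index = 698 × 30 + 26 = 20966.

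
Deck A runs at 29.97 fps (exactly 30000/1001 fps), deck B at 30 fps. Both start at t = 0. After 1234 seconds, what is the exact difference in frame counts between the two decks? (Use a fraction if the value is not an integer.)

A emits 30000/1001 × 1234 = 37020000/1001 frames; B emits 30 × 1234 = 37020.
Difference = 37020/1001 frames (≈ 36.9830); B is ahead of A.

37020/1001 frames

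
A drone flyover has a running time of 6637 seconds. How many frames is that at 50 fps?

Frames = 6637 × 50 = 331850.

331850 frames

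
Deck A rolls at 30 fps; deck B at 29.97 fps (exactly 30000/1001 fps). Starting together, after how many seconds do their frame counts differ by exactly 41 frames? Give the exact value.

41041/30 seconds

The gap grows by |30000/1001 − 30| = 30/1001 frames per second.
Time for a 41-frame gap: 41 ÷ (30/1001) = 41041/30 s.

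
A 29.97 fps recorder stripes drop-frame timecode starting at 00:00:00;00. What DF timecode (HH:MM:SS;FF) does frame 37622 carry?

00:20:55;08

Ten DF minutes hold 17982 frames, so frame 37622 lies in block 2 (frames 35964–53945) with 1658 frames into that block.
The block's first minute is 1800 frames and the rest 1798 each; 1658 frames reaches minute 0, so 2 × 18 + 0 × 2 = 36 labels have been skipped so far.
Adding those back, label number 37622 + 36 = 37658 at 30 labels/s is 1255 s + 8 f = 0 h 20 min 55 s frame 8, i.e. 00:20:55;08.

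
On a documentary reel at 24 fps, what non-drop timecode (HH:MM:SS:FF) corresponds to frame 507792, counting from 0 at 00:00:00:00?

507792 ÷ 24 = 21158 full seconds, remainder 0 frames.
21158 s = 5 h 52 min 38 s.
Timecode: 05:52:38:00.

05:52:38:00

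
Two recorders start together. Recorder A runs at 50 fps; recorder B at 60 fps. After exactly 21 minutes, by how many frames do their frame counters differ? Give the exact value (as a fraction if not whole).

21 min = 1260 s.
A emits 50 × 1260 = 63000 frames; B emits 60 × 1260 = 75600.
Difference = 12600 frames; B is ahead of A.

12600 frames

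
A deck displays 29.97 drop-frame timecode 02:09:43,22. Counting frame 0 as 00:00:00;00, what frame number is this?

As if non-drop at 30 labels/s: (2 × 3600 + 9 × 60 + 43) × 30 + 22 = 233512.
Minute boundaries passed: 129; those not divisible by 10: 129 − 12 = 117; dropped labels = 2 × 117 = 234.
Actual frame index = 233512 − 234 = 233278.

233278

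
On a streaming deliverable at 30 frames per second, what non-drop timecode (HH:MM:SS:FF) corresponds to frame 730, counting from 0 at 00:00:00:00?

00:00:24:10

730 ÷ 30 = 24 full seconds, remainder 10 frames.
24 s = 0 h 0 min 24 s.
Timecode: 00:00:24:10.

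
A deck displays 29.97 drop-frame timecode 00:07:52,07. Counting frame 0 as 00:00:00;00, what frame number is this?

Complete 10-minute blocks: 0, each 17982 frames → 0.
Remaining 7 whole minutes in the current block: 1800 + 6 × 1798 = 12588 frames.
Within the current minute: 52 × 30 + 7 − 2 = 1565 (labels ;00/;01 skipped at this minute). Total = 0 + 12588 + 1565 = 14153.

14153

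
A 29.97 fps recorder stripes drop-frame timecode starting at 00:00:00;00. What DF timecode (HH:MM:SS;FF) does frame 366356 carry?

Each 10-minute DF block holds 10 × 60 × 30 − 9 × 2 = 17982 frames. 366356 ÷ 17982 → 20 full blocks, remainder 6716.
Within the partial block the first minute is 1800 frames and each further minute 1798, so 3 further minute boundaries passed. Total skipped labels = 18 × 20 + 2 × 3 = 366.
Non-drop label index = 366356 + 366 = 366722; at 30 labels/s that is 03:23:44:02, i.e. DF 03:23:44;02.

03:23:44;02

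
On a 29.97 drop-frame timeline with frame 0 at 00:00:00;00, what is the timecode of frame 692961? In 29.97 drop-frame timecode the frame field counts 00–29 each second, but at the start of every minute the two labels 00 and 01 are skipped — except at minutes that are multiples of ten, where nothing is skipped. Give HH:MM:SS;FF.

06:25:21;25

Ten DF minutes hold 17982 frames, so frame 692961 lies in block 38 (frames 683316–701297) with 9645 frames into that block.
The block's first minute is 1800 frames and the rest 1798 each; 9645 frames reaches minute 5, so 38 × 18 + 5 × 2 = 694 labels have been skipped so far.
Adding those back, label number 692961 + 694 = 693655 at 30 labels/s is 23121 s + 25 f = 6 h 25 min 21 s frame 25, i.e. 06:25:21;25.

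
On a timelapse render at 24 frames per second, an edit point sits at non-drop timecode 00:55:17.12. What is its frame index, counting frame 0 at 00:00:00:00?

frame 79620

Total seconds to the label: (0 × 3600 + 55 × 60 + 17) = 3317.
Frame index = 3317 × 24 + 12 = 79620.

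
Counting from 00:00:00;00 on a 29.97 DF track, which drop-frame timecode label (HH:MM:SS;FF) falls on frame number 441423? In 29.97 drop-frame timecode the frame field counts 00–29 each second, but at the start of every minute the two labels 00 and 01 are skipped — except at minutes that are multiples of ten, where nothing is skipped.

Ten DF minutes hold 17982 frames, so frame 441423 lies in block 24 (frames 431568–449549) with 9855 frames into that block.
The block's first minute is 1800 frames and the rest 1798 each; 9855 frames reaches minute 5, so 24 × 18 + 5 × 2 = 442 labels have been skipped so far.
Adding those back, label number 441423 + 442 = 441865 at 30 labels/s is 14728 s + 25 f = 4 h 5 min 28 s frame 25, i.e. 04:05:28;25.

04:05:28;25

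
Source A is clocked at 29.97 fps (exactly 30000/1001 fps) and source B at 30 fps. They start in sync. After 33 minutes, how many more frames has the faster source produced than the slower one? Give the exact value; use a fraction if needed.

5400/91 frames

33 min = 1980 s.
A emits 30000/1001 × 1980 = 5400000/91 frames; B emits 30 × 1980 = 59400.
Difference = 5400/91 frames (≈ 59.3407); B is ahead of A.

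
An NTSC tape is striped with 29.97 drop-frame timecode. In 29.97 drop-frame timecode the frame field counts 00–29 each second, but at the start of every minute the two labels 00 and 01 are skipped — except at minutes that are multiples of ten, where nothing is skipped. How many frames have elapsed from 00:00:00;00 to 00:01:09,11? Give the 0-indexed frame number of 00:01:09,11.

2079

As if non-drop at 30 labels/s: (0 × 3600 + 1 × 60 + 9) × 30 + 11 = 2081.
Minute boundaries passed: 1; those not divisible by 10: 1 − 0 = 1; dropped labels = 2 × 1 = 2.
Actual frame index = 2081 − 2 = 2079.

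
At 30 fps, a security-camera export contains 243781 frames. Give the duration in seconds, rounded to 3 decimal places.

8126.033 seconds

Running time = 243781 × 1/30 = 243781/30 s ≈ 8126.033 s.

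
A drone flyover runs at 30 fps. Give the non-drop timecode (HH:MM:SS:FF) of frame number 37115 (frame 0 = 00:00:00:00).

00:20:37:05

37115 ÷ 30 = 1237 full seconds, remainder 5 frames.
1237 s = 0 h 20 min 37 s.
Timecode: 00:20:37:05.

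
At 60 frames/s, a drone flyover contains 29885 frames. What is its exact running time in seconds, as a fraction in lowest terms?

Running time = 29885 ÷ (60) = 29885 × 1/60 = 5977/12 s.

5977/12 seconds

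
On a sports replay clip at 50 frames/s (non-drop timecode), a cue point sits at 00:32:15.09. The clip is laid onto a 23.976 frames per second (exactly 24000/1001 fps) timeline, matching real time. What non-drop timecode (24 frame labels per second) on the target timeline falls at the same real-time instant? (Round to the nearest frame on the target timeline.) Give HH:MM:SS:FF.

00:32:13:06

Source frame index: (0×3600 + 32×60 + 15) × 50 + 9 = 96759.
Real time: 96759 / (50) = 96759/50 s.
Target frame: (96759/50) × (24000/1001) = 3572640/77 ≈ 46397.922 → 46398.
At 24 labels/s: frame 46398 → 00:32:13:06.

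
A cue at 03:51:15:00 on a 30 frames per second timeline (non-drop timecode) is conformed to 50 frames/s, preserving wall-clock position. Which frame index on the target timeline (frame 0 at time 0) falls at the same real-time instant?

Source frame index: (3×3600 + 51×60 + 15) × 30 + 0 = 416250.
Real time: 416250 / (30) = 13875 s.
Target frame: (13875) × (50) = 693750.

frame 693750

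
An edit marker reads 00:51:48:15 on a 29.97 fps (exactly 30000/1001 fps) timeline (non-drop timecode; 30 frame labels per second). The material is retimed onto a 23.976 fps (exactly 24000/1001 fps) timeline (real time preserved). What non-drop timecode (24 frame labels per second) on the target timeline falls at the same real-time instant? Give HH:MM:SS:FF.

00:51:48:12

Source frame index: (0×3600 + 51×60 + 48) × 30 + 15 = 93255.
Real time: 93255 / (30000/1001) = 6223217/2000 s.
Target frame: (6223217/2000) × (24000/1001) = 74604.
At 24 labels/s: frame 74604 → 00:51:48:12.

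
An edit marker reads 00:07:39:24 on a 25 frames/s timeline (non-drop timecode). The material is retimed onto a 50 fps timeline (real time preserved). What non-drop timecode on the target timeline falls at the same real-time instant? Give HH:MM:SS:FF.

00:07:39:48

Source frame index: (0×3600 + 7×60 + 39) × 25 + 24 = 11499.
Real time: 11499 / (25) = 11499/25 s.
Target frame: (11499/25) × (50) = 22998.
At 50 labels/s: frame 22998 → 00:07:39:48.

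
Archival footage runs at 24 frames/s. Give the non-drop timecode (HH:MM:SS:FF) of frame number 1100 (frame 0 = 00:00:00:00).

00:00:45:20

1100 ÷ 24 = 45 full seconds, remainder 20 frames.
45 s = 0 h 0 min 45 s.
Timecode: 00:00:45:20.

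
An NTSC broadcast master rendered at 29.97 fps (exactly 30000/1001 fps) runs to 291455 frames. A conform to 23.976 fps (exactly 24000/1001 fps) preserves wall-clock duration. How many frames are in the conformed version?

233164 frames

Frames at target rate = 291455 × (24000/1001) / (30000/1001) = 233164.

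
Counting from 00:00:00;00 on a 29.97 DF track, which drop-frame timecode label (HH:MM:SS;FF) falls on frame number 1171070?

Each 10-minute DF block holds 10 × 60 × 30 − 9 × 2 = 17982 frames. 1171070 ÷ 17982 → 65 full blocks, remainder 2240.
Within the partial block the first minute is 1800 frames and each further minute 1798, so 1 further minute boundary passed. Total skipped labels = 18 × 65 + 2 × 1 = 1172.
Non-drop label index = 1171070 + 1172 = 1172242; at 30 labels/s that is 10:51:14:22, i.e. DF 10:51:14;22.

10:51:14;22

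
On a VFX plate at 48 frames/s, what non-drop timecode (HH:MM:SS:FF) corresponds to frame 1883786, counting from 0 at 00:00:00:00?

10:54:05:26

1883786 ÷ 48 = 39245 full seconds, remainder 26 frames.
39245 s = 10 h 54 min 5 s.
Timecode: 10:54:05:26.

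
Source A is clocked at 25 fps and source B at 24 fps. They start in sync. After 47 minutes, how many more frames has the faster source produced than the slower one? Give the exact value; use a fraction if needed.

47 min = 2820 s.
A emits 25 × 2820 = 70500 frames; B emits 24 × 2820 = 67680.
Difference = 2820 frames; B is behind A.

2820 frames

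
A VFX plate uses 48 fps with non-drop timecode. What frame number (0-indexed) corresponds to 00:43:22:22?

frame 124918

Total seconds to the label: (0 × 3600 + 43 × 60 + 22) = 2602.
Frame index = 2602 × 48 + 22 = 124918.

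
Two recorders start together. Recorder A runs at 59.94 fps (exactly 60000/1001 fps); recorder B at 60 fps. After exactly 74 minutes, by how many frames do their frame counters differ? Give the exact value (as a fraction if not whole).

266400/1001 frames

74 min = 4440 s.
A emits 60000/1001 × 4440 = 266400000/1001 frames; B emits 60 × 4440 = 266400.
Difference = 266400/1001 frames (≈ 266.1339); B is ahead of A.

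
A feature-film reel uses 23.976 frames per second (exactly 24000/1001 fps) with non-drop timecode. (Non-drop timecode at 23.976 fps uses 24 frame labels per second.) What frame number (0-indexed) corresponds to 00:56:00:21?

80661

Total seconds to the label: (0 × 3600 + 56 × 60 + 0) = 3360.
Frame index = 3360 × 24 + 21 = 80661.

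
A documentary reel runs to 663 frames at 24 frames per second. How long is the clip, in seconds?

Running time = 663 / (24) = 27.625 s.

27.625 seconds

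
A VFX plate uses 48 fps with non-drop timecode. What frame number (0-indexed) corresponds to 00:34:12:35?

98531

Total seconds to the label: (0 × 3600 + 34 × 60 + 12) = 2052.
Frame index = 2052 × 48 + 35 = 98531.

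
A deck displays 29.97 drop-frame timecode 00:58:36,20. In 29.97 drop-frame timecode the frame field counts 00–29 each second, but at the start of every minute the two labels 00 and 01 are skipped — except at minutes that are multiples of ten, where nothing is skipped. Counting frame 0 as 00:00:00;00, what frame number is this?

105394

As if non-drop at 30 labels/s: (0 × 3600 + 58 × 60 + 36) × 30 + 20 = 105500.
Minute boundaries passed: 58; those not divisible by 10: 58 − 5 = 53; dropped labels = 2 × 53 = 106.
Actual frame index = 105500 − 106 = 105394.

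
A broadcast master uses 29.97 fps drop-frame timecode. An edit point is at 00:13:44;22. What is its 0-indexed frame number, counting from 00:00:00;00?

Complete 10-minute blocks: 1, each 17982 frames → 17982.
Remaining 3 whole minutes in the current block: 1800 + 2 × 1798 = 5396 frames.
Within the current minute: 44 × 30 + 22 − 2 = 1340 (labels ;00/;01 skipped at this minute). Total = 17982 + 5396 + 1340 = 24718.

24718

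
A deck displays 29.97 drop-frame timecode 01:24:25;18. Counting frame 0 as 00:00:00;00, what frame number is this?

As if non-drop at 30 labels/s: (1 × 3600 + 24 × 60 + 25) × 30 + 18 = 151968.
Minute boundaries passed: 84; those not divisible by 10: 84 − 8 = 76; dropped labels = 2 × 76 = 152.
Actual frame index = 151968 − 152 = 151816.

151816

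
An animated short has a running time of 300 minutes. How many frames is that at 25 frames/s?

450000 frames

300 min = 18000 s.
Frames = 18000 × 25 = 450000.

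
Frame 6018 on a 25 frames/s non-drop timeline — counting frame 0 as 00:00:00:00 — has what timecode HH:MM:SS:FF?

00:04:00:18

6018 ÷ 25 = 240 full seconds, remainder 18 frames.
240 s = 0 h 4 min 0 s.
Timecode: 00:04:00:18.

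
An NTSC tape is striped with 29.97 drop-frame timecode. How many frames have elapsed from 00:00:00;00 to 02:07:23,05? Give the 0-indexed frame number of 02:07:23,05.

Complete 10-minute blocks: 12, each 17982 frames → 215784.
Remaining 7 whole minutes in the current block: 1800 + 6 × 1798 = 12588 frames.
Within the current minute: 23 × 30 + 5 − 2 = 693 (labels ;00/;01 skipped at this minute). Total = 215784 + 12588 + 693 = 229065.

229065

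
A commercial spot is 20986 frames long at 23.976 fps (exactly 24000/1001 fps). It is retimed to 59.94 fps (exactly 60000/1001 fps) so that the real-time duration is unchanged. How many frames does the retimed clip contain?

Frames at target rate = 20986 × (60000/1001) / (24000/1001) = 52465.

52465 frames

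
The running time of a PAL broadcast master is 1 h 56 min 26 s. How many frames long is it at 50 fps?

349300 frames

1 h 56 min 26 s = 6986 s.
Frames = 6986 × 50 = 349300.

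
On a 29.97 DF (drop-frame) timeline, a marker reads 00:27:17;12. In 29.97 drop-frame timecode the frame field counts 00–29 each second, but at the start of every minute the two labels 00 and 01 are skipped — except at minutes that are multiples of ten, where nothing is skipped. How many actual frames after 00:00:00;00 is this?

49072

As if non-drop at 30 labels/s: (0 × 3600 + 27 × 60 + 17) × 30 + 12 = 49122.
Minute boundaries passed: 27; those not divisible by 10: 27 − 2 = 25; dropped labels = 2 × 25 = 50.
Actual frame index = 49122 − 50 = 49072.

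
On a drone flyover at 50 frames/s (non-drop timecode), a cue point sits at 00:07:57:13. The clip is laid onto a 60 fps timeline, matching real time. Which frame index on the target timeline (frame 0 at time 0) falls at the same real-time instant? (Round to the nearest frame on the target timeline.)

Source frame index: (0×3600 + 7×60 + 57) × 50 + 13 = 23863.
Real time: 23863 / (50) = 23863/50 s.
Target frame: (23863/50) × (60) = 143178/5 ≈ 28635.600 → 28636.

frame 28636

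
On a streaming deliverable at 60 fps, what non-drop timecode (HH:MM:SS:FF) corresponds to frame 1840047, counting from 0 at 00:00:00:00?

08:31:07:27

1840047 ÷ 60 = 30667 full seconds, remainder 27 frames.
30667 s = 8 h 31 min 7 s.
Timecode: 08:31:07:27.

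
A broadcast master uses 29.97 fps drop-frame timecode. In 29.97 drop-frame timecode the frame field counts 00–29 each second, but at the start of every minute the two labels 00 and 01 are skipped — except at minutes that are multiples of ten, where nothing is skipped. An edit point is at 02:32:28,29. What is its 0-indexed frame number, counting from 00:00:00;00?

274195

As if non-drop at 30 labels/s: (2 × 3600 + 32 × 60 + 28) × 30 + 29 = 274469.
Minute boundaries passed: 152; those not divisible by 10: 152 − 15 = 137; dropped labels = 2 × 137 = 274.
Actual frame index = 274469 − 274 = 274195.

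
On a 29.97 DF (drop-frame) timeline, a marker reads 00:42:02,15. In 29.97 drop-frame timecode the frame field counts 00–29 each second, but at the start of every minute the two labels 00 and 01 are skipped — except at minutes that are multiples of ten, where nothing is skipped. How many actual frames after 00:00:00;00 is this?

As if non-drop at 30 labels/s: (0 × 3600 + 42 × 60 + 2) × 30 + 15 = 75675.
Minute boundaries passed: 42; those not divisible by 10: 42 − 4 = 38; dropped labels = 2 × 38 = 76.
Actual frame index = 75675 − 76 = 75599.

75599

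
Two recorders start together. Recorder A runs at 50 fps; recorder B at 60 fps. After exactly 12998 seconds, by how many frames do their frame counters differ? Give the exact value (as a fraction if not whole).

129980 frames

A emits 50 × 12998 = 649900 frames; B emits 60 × 12998 = 779880.
Difference = 129980 frames; B is ahead of A.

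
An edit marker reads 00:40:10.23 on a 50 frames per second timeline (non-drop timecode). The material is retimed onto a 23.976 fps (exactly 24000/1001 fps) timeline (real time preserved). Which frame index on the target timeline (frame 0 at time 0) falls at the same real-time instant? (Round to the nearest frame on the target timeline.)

Source frame index: (0×3600 + 40×60 + 10) × 50 + 23 = 120523.
Real time: 120523 / (50) = 120523/50 s.
Target frame: (120523/50) × (24000/1001) = 4450080/77 ≈ 57793.247 → 57793.

frame 57793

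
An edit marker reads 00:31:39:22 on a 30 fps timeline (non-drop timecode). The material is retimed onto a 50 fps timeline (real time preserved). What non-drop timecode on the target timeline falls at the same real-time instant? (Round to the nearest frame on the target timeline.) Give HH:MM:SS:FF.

Source frame index: (0×3600 + 31×60 + 39) × 30 + 22 = 56992.
Real time: 56992 / (30) = 28496/15 s.
Target frame: (28496/15) × (50) = 284960/3 ≈ 94986.667 → 94987.
At 50 labels/s: frame 94987 → 00:31:39:37.

00:31:39:37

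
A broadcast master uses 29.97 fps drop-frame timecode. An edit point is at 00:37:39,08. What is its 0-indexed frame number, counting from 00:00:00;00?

Complete 10-minute blocks: 3, each 17982 frames → 53946.
Remaining 7 whole minutes in the current block: 1800 + 6 × 1798 = 12588 frames.
Within the current minute: 39 × 30 + 8 − 2 = 1176 (labels ;00/;01 skipped at this minute). Total = 53946 + 12588 + 1176 = 67710.

67710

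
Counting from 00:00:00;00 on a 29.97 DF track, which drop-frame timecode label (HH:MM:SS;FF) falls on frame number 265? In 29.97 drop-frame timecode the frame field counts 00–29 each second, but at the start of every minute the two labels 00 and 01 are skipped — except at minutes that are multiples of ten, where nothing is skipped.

Each 10-minute DF block holds 10 × 60 × 30 − 9 × 2 = 17982 frames. 265 ÷ 17982 → 0 full blocks, remainder 265.
Within the partial block the first minute is 1800 frames and each further minute 1798, so 0 further minute boundaries passed. Total skipped labels = 18 × 0 + 2 × 0 = 0.
Non-drop label index = 265 + 0 = 265; at 30 labels/s that is 00:00:08:25, i.e. DF 00:00:08;25.

00:00:08;25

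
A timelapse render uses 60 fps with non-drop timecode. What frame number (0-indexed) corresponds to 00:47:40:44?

frame 171644

Total seconds to the label: (0 × 3600 + 47 × 60 + 40) = 2860.
Frame index = 2860 × 60 + 44 = 171644.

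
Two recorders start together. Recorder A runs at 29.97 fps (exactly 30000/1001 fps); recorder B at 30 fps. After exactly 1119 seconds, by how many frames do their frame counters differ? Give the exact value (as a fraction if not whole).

33570/1001 frames

A emits 30000/1001 × 1119 = 33570000/1001 frames; B emits 30 × 1119 = 33570.
Difference = 33570/1001 frames (≈ 33.5365); B is ahead of A.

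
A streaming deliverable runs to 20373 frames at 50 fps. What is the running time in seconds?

407.46 seconds

Running time = 20373 / (50) = 407.46 s.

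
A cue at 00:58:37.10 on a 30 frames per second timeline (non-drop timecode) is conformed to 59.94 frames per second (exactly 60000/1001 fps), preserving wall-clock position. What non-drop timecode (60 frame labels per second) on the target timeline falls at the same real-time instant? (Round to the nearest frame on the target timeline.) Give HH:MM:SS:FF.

Source frame index: (0×3600 + 58×60 + 37) × 30 + 10 = 105520.
Real time: 105520 / (30) = 10552/3 s.
Target frame: (10552/3) × (60000/1001) = 211040000/1001 ≈ 210829.171 → 210829.
At 60 labels/s: frame 210829 → 00:58:33:49.

00:58:33:49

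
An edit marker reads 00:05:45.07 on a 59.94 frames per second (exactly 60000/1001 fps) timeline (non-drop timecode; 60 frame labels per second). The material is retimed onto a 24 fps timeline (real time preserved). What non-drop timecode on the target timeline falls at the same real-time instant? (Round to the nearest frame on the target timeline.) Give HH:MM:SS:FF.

00:05:45:11

Source frame index: (0×3600 + 5×60 + 45) × 60 + 7 = 20707.
Real time: 20707 / (60000/1001) = 20727707/60000 s.
Target frame: (20727707/60000) × (24) = 20727707/2500 ≈ 8291.083 → 8291.
At 24 labels/s: frame 8291 → 00:05:45:11.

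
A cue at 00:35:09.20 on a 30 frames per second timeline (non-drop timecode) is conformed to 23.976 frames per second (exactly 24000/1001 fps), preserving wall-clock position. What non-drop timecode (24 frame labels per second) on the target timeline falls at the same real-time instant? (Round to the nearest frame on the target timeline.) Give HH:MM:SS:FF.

00:35:07:13

Source frame index: (0×3600 + 35×60 + 9) × 30 + 20 = 63290.
Real time: 63290 / (30) = 6329/3 s.
Target frame: (6329/3) × (24000/1001) = 50632000/1001 ≈ 50581.419 → 50581.
At 24 labels/s: frame 50581 → 00:35:07:13.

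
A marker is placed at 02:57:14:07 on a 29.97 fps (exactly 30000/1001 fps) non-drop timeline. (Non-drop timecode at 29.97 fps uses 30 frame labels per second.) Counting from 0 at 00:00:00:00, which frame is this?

Total seconds to the label: (2 × 3600 + 57 × 60 + 14) = 10634.
Frame index = 10634 × 30 + 7 = 319027.

frame 319027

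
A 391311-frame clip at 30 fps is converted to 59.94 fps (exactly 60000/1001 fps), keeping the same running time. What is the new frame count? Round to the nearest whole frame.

Frames at target rate = 391311 × (60000/1001) / (30) = 782622000/1001 ≈ 781840.160.
Nearest whole frame: 781840.

781840 frames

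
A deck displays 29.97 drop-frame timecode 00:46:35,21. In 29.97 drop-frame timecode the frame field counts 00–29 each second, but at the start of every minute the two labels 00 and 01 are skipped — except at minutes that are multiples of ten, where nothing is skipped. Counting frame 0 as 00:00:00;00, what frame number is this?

83787

As if non-drop at 30 labels/s: (0 × 3600 + 46 × 60 + 35) × 30 + 21 = 83871.
Minute boundaries passed: 46; those not divisible by 10: 46 − 4 = 42; dropped labels = 2 × 42 = 84.
Actual frame index = 83871 − 84 = 83787.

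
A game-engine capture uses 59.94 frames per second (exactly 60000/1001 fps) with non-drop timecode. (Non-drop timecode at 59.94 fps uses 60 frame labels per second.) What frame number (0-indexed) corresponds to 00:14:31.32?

Total seconds to the label: (0 × 3600 + 14 × 60 + 31) = 871.
Frame index = 871 × 60 + 32 = 52292.

frame 52292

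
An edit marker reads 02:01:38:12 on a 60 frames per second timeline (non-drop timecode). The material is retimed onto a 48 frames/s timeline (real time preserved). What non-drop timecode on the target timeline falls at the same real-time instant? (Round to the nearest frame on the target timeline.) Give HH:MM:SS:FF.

02:01:38:10

Source frame index: (2×3600 + 1×60 + 38) × 60 + 12 = 437892.
Real time: 437892 / (60) = 36491/5 s.
Target frame: (36491/5) × (48) = 1751568/5 ≈ 350313.600 → 350314.
At 48 labels/s: frame 350314 → 02:01:38:10.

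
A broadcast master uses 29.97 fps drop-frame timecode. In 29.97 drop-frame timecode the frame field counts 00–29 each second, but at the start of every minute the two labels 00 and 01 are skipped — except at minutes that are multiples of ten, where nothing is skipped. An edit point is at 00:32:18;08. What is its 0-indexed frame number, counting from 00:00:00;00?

Complete 10-minute blocks: 3, each 17982 frames → 53946.
Remaining 2 whole minutes in the current block: 1800 + 1 × 1798 = 3598 frames.
Within the current minute: 18 × 30 + 8 − 2 = 546 (labels ;00/;01 skipped at this minute). Total = 53946 + 3598 + 546 = 58090.

58090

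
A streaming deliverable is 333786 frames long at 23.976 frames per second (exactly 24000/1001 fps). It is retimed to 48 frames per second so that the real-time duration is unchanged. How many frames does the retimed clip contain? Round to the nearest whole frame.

Frames at target rate = 333786 × (48) / (24000/1001) = 167059893/250 ≈ 668239.572.
Nearest whole frame: 668240.

668240 frames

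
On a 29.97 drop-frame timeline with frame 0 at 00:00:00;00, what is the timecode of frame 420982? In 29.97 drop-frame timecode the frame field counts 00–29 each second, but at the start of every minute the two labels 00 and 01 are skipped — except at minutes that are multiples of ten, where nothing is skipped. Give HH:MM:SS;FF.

03:54:06;24

Ten DF minutes hold 17982 frames, so frame 420982 lies in block 23 (frames 413586–431567) with 7396 frames into that block.
The block's first minute is 1800 frames and the rest 1798 each; 7396 frames reaches minute 4, so 23 × 18 + 4 × 2 = 422 labels have been skipped so far.
Adding those back, label number 420982 + 422 = 421404 at 30 labels/s is 14046 s + 24 f = 3 h 54 min 6 s frame 24, i.e. 03:54:06;24.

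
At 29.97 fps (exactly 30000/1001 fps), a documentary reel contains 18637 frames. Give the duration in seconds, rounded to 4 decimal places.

621.8546 seconds

Running time = 18637 × 1001/30000 = 18655637/30000 s ≈ 621.8546 s.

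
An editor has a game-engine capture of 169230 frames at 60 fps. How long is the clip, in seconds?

Running time = 169230 / (60) = 2820.5 s.

2820.5 seconds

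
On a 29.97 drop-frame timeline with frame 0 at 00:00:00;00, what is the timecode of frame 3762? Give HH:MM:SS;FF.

Each 10-minute DF block holds 10 × 60 × 30 − 9 × 2 = 17982 frames. 3762 ÷ 17982 → 0 full blocks, remainder 3762.
Within the partial block the first minute is 1800 frames and each further minute 1798, so 2 further minute boundaries passed. Total skipped labels = 18 × 0 + 2 × 2 = 4.
Non-drop label index = 3762 + 4 = 3766; at 30 labels/s that is 00:02:05:16, i.e. DF 00:02:05;16.

00:02:05;16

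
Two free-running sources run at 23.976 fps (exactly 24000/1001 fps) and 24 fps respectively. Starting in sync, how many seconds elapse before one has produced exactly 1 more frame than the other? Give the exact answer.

1001/24 seconds

The gap grows by |24 − 24000/1001| = 24/1001 frames per second.
Time for a 1-frame gap: 1 ÷ (24/1001) = 1001/24 s.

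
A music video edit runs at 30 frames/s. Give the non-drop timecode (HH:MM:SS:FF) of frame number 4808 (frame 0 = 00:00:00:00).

00:02:40:08

4808 ÷ 30 = 160 full seconds, remainder 8 frames.
160 s = 0 h 2 min 40 s.
Timecode: 00:02:40:08.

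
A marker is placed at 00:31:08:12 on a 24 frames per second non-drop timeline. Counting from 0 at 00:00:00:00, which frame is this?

Total seconds to the label: (0 × 3600 + 31 × 60 + 8) = 1868.
Frame index = 1868 × 24 + 12 = 44844.

frame 44844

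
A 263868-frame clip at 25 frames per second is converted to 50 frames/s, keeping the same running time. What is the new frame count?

Frames at target rate = 263868 × (50) / (25) = 527736.

527736 frames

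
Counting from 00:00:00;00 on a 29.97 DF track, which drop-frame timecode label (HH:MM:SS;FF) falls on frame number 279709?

Ten DF minutes hold 17982 frames, so frame 279709 lies in block 15 (frames 269730–287711) with 9979 frames into that block.
The block's first minute is 1800 frames and the rest 1798 each; 9979 frames reaches minute 5, so 15 × 18 + 5 × 2 = 280 labels have been skipped so far.
Adding those back, label number 279709 + 280 = 279989 at 30 labels/s is 9332 s + 29 f = 2 h 35 min 32 s frame 29, i.e. 02:35:32;29.

02:35:32;29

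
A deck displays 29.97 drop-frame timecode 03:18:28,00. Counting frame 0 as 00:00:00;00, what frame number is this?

As if non-drop at 30 labels/s: (3 × 3600 + 18 × 60 + 28) × 30 + 0 = 357240.
Minute boundaries passed: 198; those not divisible by 10: 198 − 19 = 179; dropped labels = 2 × 179 = 358.
Actual frame index = 357240 − 358 = 356882.

356882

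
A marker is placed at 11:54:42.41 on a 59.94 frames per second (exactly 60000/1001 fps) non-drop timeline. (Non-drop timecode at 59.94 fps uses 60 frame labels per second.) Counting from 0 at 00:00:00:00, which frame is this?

frame 2572961

Total seconds to the label: (11 × 3600 + 54 × 60 + 42) = 42882.
Frame index = 42882 × 60 + 41 = 2572961.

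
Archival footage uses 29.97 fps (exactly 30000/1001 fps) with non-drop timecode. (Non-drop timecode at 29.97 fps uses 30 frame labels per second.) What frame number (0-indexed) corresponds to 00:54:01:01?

97231

Total seconds to the label: (0 × 3600 + 54 × 60 + 1) = 3241.
Frame index = 3241 × 30 + 1 = 97231.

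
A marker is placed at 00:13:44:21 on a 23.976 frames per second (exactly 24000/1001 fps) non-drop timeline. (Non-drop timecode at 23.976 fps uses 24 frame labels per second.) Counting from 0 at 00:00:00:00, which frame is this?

Total seconds to the label: (0 × 3600 + 13 × 60 + 44) = 824.
Frame index = 824 × 24 + 21 = 19797.

frame 19797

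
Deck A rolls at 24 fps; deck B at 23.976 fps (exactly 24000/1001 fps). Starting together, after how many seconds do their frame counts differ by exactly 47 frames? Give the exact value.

47047/24 seconds

The gap grows by |24000/1001 − 24| = 24/1001 frames per second.
Time for a 47-frame gap: 47 ÷ (24/1001) = 47047/24 s.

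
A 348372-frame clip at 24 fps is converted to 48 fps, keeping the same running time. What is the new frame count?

Frames at target rate = 348372 × (48) / (24) = 696744.

696744 frames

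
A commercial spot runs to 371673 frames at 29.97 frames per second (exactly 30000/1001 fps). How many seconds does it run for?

Running time = 371673 / (30000/1001) = 12401.4891 s.

12401.4891 seconds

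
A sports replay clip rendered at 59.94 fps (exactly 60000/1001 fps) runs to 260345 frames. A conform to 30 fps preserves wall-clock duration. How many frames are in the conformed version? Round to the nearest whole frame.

130303 frames

Frames at target rate = 260345 × (30) / (60000/1001) = 52121069/400 ≈ 130302.673.
Nearest whole frame: 130303.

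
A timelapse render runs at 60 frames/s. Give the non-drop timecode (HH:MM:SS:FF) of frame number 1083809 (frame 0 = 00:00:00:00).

05:01:03:29

1083809 ÷ 60 = 18063 full seconds, remainder 29 frames.
18063 s = 5 h 1 min 3 s.
Timecode: 05:01:03:29.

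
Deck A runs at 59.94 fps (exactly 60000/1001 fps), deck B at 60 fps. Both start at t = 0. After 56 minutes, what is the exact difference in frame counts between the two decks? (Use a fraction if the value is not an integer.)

28800/143 frames

56 min = 3360 s.
A emits 60000/1001 × 3360 = 28800000/143 frames; B emits 60 × 3360 = 201600.
Difference = 28800/143 frames (≈ 201.3986); B is ahead of A.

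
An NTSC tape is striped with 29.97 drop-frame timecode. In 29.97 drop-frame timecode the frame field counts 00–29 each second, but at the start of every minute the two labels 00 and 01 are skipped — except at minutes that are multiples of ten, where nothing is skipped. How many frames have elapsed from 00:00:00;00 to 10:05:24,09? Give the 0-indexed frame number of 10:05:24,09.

1088639

As if non-drop at 30 labels/s: (10 × 3600 + 5 × 60 + 24) × 30 + 9 = 1089729.
Minute boundaries passed: 605; those not divisible by 10: 605 − 60 = 545; dropped labels = 2 × 545 = 1090.
Actual frame index = 1089729 − 1090 = 1088639.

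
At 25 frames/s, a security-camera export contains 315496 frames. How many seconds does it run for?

Running time = 315496 / (25) = 12619.84 s.

12619.84 seconds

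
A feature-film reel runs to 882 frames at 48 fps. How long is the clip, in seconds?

Running time = 882 / (48) = 18.375 s.

18.375 seconds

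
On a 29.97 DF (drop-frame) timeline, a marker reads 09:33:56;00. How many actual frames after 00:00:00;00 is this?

1032048

As if non-drop at 30 labels/s: (9 × 3600 + 33 × 60 + 56) × 30 + 0 = 1033080.
Minute boundaries passed: 573; those not divisible by 10: 573 − 57 = 516; dropped labels = 2 × 516 = 1032.
Actual frame index = 1033080 − 1032 = 1032048.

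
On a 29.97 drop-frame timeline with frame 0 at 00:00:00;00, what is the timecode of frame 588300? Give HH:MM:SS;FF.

05:27:09;20

Each 10-minute DF block holds 10 × 60 × 30 − 9 × 2 = 17982 frames. 588300 ÷ 17982 → 32 full blocks, remainder 12876.
Within the partial block the first minute is 1800 frames and each further minute 1798, so 7 further minute boundaries passed. Total skipped labels = 18 × 32 + 2 × 7 = 590.
Non-drop label index = 588300 + 590 = 588890; at 30 labels/s that is 05:27:09:20, i.e. DF 05:27:09;20.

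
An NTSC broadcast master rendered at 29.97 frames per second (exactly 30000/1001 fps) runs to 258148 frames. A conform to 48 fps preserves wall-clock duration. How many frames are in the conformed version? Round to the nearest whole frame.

413450 frames

Frames at target rate = 258148 × (48) / (30000/1001) = 258406148/625 ≈ 413449.837.
Nearest whole frame: 413450.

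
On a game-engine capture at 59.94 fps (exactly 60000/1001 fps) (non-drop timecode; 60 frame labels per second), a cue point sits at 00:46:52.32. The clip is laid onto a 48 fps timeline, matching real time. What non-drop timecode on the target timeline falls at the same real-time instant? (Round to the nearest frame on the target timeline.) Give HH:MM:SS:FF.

00:46:55:17

Source frame index: (0×3600 + 46×60 + 52) × 60 + 32 = 168752.
Real time: 168752 / (60000/1001) = 10557547/3750 s.
Target frame: (10557547/3750) × (48) = 84460376/625 ≈ 135136.602 → 135137.
At 48 labels/s: frame 135137 → 00:46:55:17.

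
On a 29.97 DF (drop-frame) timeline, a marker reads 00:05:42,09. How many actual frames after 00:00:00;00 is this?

10259

As if non-drop at 30 labels/s: (0 × 3600 + 5 × 60 + 42) × 30 + 9 = 10269.
Minute boundaries passed: 5; those not divisible by 10: 5 − 0 = 5; dropped labels = 2 × 5 = 10.
Actual frame index = 10269 − 10 = 10259.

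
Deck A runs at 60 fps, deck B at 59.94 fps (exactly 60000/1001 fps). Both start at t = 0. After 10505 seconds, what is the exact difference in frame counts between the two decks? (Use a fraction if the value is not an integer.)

57300/91 frames

A emits 60 × 10505 = 630300 frames; B emits 60000/1001 × 10505 = 57300000/91.
Difference = 57300/91 frames (≈ 629.6703); B is behind A.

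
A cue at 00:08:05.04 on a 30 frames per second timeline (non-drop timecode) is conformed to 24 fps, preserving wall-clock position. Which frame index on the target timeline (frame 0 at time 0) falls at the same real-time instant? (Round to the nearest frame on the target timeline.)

frame 11643

Source frame index: (0×3600 + 8×60 + 5) × 30 + 4 = 14554.
Real time: 14554 / (30) = 7277/15 s.
Target frame: (7277/15) × (24) = 58216/5 ≈ 11643.200 → 11643.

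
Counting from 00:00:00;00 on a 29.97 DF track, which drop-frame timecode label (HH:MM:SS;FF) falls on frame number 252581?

Ten DF minutes hold 17982 frames, so frame 252581 lies in block 14 (frames 251748–269729) with 833 frames into that block.
The block's first minute is 1800 frames and the rest 1798 each; 833 frames reaches minute 0, so 14 × 18 + 0 × 2 = 252 labels have been skipped so far.
Adding those back, label number 252581 + 252 = 252833 at 30 labels/s is 8427 s + 23 f = 2 h 20 min 27 s frame 23, i.e. 02:20:27;23.

02:20:27;23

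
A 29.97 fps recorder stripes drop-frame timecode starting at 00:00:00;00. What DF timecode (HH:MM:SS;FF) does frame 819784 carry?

07:35:53;14

Ten DF minutes hold 17982 frames, so frame 819784 lies in block 45 (frames 809190–827171) with 10594 frames into that block.
The block's first minute is 1800 frames and the rest 1798 each; 10594 frames reaches minute 5, so 45 × 18 + 5 × 2 = 820 labels have been skipped so far.
Adding those back, label number 819784 + 820 = 820604 at 30 labels/s is 27353 s + 14 f = 7 h 35 min 53 s frame 14, i.e. 07:35:53;14.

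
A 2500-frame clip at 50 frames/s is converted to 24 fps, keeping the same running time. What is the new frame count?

1200 frames

Target frames = source frames × (target rate / source rate) = 2500 × (24)/(50) = 2500 × 12/25 = 1200.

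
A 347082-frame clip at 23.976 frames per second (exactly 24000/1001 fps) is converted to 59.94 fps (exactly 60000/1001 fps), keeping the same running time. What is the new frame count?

867705 frames

Target frames = source frames × (target rate / source rate) = 347082 × (60000/1001)/(24000/1001) = 347082 × 5/2 = 867705.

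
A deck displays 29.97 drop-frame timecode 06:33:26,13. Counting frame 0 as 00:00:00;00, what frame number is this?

Complete 10-minute blocks: 39, each 17982 frames → 701298.
Remaining 3 whole minutes in the current block: 1800 + 2 × 1798 = 5396 frames.
Within the current minute: 26 × 30 + 13 − 2 = 791 (labels ;00/;01 skipped at this minute). Total = 701298 + 5396 + 791 = 707485.

707485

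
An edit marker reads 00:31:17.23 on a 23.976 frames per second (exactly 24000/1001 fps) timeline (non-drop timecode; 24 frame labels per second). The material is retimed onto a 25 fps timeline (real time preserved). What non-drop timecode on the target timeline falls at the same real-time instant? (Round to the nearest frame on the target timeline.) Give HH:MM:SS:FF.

Source frame index: (0×3600 + 31×60 + 17) × 24 + 23 = 45071.
Real time: 45071 / (24000/1001) = 45116071/24000 s.
Target frame: (45116071/24000) × (25) = 45116071/960 ≈ 46995.907 → 46996.
At 25 labels/s: frame 46996 → 00:31:19:21.

00:31:19:21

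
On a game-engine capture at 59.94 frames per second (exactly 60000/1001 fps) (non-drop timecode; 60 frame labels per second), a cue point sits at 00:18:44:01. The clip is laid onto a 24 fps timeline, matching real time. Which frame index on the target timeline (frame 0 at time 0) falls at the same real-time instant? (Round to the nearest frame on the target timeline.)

frame 27003

Source frame index: (0×3600 + 18×60 + 44) × 60 + 1 = 67441.
Real time: 67441 / (60000/1001) = 67508441/60000 s.
Target frame: (67508441/60000) × (24) = 67508441/2500 ≈ 27003.376 → 27003.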